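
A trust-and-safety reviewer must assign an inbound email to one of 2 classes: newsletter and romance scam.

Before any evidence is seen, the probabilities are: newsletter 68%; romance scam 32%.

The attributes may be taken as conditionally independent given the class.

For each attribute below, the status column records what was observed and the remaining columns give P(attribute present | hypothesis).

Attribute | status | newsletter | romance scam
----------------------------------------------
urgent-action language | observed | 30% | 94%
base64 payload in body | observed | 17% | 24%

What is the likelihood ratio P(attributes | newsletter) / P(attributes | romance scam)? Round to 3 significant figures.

0.226

The Bayes factor is the ratio of the joint likelihoods of the attribute pattern under the two hypotheses.
  newsletter: 0.30 × 0.17 = 0.051
  romance scam: 0.94 × 0.24 = 0.2256
Bayes factor = 0.051 / 0.2256 ≈ 0.226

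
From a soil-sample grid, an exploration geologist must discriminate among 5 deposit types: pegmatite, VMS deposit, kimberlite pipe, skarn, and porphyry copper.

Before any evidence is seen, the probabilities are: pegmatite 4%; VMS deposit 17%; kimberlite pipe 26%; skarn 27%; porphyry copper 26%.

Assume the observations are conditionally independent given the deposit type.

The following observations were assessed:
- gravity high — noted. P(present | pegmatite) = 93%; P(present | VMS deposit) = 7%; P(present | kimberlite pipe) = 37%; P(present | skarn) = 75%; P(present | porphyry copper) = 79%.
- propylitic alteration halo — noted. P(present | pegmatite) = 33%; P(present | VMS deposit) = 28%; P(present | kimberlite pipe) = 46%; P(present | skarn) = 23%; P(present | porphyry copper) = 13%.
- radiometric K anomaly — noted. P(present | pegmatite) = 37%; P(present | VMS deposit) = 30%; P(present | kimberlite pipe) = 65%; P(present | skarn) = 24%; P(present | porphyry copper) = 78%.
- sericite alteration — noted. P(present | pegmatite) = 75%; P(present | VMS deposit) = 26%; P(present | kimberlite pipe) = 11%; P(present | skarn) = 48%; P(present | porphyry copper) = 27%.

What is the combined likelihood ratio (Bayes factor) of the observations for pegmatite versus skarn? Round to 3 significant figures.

Take the product of per-observation likelihoods under each hypothesis, then divide.
  pegmatite: 0.93 × 0.33 × 0.37 × 0.75 = 0.085165
  skarn: 0.75 × 0.23 × 0.24 × 0.48 = 0.019872
Bayes factor = 0.085165 / 0.019872 ≈ 4.29

4.29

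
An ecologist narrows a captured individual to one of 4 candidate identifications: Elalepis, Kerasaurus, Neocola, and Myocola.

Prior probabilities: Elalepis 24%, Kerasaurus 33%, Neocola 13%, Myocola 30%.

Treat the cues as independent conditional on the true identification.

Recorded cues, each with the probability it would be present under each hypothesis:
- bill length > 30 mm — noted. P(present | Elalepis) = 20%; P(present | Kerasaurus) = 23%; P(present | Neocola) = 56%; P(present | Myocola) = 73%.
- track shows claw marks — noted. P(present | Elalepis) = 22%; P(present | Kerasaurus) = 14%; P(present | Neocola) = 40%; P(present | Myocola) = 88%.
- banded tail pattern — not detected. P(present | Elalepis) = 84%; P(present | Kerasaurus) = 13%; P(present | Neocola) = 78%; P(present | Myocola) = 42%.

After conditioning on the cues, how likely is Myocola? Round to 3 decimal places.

0.866

Multiply each prior by the joint likelihood of the cue pattern (using 1 − P(present | H) for each absent cue):
  Elalepis: 0.24 × 0.20 × 0.22 × (1 − 0.84) = 0.0016896
  Kerasaurus: 0.33 × 0.23 × 0.14 × (1 − 0.13) = 0.0092446
  Neocola: 0.13 × 0.56 × 0.40 × (1 − 0.78) = 0.0064064
  Myocola: 0.30 × 0.73 × 0.88 × (1 − 0.42) = 0.11178
Marginal likelihood of the evidence = 0.12912.
P(Myocola | evidence) = 0.11178 / 0.12912 ≈ 0.866.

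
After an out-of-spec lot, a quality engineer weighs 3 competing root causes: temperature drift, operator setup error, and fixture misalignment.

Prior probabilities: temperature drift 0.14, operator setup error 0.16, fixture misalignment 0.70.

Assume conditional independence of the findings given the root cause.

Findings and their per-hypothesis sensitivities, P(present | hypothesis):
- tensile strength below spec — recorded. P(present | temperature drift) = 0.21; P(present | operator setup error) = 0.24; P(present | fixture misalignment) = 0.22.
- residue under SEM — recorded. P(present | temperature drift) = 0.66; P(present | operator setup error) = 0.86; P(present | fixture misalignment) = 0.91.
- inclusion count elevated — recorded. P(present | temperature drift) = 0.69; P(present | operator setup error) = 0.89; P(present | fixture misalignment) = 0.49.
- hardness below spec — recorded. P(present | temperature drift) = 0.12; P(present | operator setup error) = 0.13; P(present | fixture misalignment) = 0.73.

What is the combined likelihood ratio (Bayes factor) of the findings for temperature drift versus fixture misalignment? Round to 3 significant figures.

0.160

Take the product of per-finding likelihoods under each hypothesis, then divide.
  temperature drift: 0.21 × 0.66 × 0.69 × 0.12 = 0.011476
  fixture misalignment: 0.22 × 0.91 × 0.49 × 0.73 = 0.071612
Bayes factor = 0.011476 / 0.071612 ≈ 0.160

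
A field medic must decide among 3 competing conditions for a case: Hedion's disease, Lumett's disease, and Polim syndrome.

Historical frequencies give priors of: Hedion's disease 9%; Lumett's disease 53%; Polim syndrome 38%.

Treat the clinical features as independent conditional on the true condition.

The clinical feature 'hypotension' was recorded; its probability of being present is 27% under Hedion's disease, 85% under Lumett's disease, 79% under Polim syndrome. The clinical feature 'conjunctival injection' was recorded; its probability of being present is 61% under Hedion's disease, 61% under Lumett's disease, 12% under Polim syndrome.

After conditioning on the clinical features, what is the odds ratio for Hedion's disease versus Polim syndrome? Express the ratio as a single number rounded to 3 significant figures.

0.411

The normalizing constant cancels in an odds ratio, so compute prior × likelihood for the two hypotheses only:
  Hedion's disease: 0.09 × 0.27 × 0.61 = 0.014823
  Polim syndrome: 0.38 × 0.79 × 0.12 = 0.036024
Posterior odds = 0.014823 / 0.036024 ≈ 0.411.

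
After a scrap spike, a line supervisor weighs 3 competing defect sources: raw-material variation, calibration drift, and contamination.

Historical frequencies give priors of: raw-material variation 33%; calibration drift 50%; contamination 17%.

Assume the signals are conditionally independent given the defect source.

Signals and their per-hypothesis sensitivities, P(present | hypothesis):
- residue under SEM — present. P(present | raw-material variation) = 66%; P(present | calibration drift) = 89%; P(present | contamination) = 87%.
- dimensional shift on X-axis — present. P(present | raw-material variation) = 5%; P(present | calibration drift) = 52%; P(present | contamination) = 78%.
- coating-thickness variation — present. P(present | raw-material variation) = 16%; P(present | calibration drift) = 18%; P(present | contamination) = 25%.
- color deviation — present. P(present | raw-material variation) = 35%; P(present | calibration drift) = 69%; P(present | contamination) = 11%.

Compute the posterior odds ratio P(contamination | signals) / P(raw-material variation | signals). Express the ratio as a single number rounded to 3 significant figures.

The normalizing constant cancels in an odds ratio, so compute prior × likelihood for the two hypotheses only:
  contamination: 0.17 × 0.87 × 0.78 × 0.25 × 0.11 = 0.0031725
  raw-material variation: 0.33 × 0.66 × 0.05 × 0.16 × 0.35 = 0.00060984
Odds(contamination : raw-material variation) = 0.0031725 / 0.00060984 ≈ 5.20.

5.20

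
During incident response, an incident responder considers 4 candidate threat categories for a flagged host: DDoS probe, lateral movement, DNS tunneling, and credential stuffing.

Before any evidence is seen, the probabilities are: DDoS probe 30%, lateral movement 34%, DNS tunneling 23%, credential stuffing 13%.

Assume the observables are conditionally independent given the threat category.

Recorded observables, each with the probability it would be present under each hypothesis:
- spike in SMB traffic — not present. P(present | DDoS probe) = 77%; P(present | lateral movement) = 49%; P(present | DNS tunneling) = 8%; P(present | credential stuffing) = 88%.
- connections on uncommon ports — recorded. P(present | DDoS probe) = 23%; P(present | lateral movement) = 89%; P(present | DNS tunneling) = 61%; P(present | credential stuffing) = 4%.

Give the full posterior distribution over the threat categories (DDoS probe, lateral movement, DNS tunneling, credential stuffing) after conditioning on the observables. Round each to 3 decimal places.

0.053, 0.515, 0.430, 0.002

Multiply each prior by the joint likelihood of the observable pattern (using 1 − P(present | H) for each absent observable):
  DDoS probe: 0.30 × (1 − 0.77) × 0.23 = 0.01587
  lateral movement: 0.34 × (1 − 0.49) × 0.89 = 0.15433
  DNS tunneling: 0.23 × (1 − 0.08) × 0.61 = 0.12908
  credential stuffing: 0.13 × (1 − 0.88) × 0.04 = 0.000624
Normalizing constant Z = 0.01587 + 0.15433 + 0.12908 + 0.000624 = 0.2999.
P(DDoS probe | evidence) = 0.01587 / 0.2999 ≈ 0.053
P(lateral movement | evidence) = 0.15433 / 0.2999 ≈ 0.515
P(DNS tunneling | evidence) = 0.12908 / 0.2999 ≈ 0.430
P(credential stuffing | evidence) = 0.000624 / 0.2999 ≈ 0.002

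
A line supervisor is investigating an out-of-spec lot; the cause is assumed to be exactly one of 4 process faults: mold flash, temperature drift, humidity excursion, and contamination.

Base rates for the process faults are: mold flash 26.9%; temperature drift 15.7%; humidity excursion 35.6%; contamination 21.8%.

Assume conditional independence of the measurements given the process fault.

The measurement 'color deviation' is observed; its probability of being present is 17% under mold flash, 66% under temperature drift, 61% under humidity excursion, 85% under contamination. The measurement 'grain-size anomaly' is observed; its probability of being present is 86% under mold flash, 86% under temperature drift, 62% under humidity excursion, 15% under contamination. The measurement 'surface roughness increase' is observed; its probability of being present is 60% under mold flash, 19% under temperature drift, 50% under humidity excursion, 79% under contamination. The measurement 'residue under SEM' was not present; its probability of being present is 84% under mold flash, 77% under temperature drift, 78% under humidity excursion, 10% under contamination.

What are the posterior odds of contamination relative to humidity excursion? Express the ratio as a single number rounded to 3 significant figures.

1.33

Unnormalized posterior weight (prior times the measurement likelihoods) for each of the two hypotheses (using 1 − P(present | H) for each absent measurement):
  contamination: 0.218 × 0.85 × 0.15 × 0.79 × (1 − 0.10) = 0.019762
  humidity excursion: 0.356 × 0.61 × 0.62 × 0.50 × (1 − 0.78) = 0.01481
Odds(contamination : humidity excursion) = 0.019762 / 0.01481 ≈ 1.33.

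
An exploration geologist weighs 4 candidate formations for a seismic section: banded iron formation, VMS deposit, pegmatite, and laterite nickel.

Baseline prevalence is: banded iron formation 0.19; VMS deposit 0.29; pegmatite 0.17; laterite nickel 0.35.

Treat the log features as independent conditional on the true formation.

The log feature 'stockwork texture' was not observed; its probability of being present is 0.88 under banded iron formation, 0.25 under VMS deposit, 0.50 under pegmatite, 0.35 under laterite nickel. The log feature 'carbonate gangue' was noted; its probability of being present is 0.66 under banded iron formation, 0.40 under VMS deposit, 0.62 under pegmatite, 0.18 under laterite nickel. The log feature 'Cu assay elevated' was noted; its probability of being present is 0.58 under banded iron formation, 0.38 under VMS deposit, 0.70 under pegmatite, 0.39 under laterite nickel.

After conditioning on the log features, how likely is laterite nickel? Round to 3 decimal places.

0.169

Multiply each prior by the joint likelihood of the log feature pattern (using 1 − P(present | H) for each absent log feature):
  banded iron formation: 0.19 × (1 − 0.88) × 0.66 × 0.58 = 0.0087278
  VMS deposit: 0.29 × (1 − 0.25) × 0.40 × 0.38 = 0.03306
  pegmatite: 0.17 × (1 − 0.50) × 0.62 × 0.70 = 0.03689
  laterite nickel: 0.35 × (1 − 0.35) × 0.18 × 0.39 = 0.01597
The unnormalized weights sum to 0.094648.
P(laterite nickel | evidence) = 0.01597 / 0.094648 ≈ 0.169.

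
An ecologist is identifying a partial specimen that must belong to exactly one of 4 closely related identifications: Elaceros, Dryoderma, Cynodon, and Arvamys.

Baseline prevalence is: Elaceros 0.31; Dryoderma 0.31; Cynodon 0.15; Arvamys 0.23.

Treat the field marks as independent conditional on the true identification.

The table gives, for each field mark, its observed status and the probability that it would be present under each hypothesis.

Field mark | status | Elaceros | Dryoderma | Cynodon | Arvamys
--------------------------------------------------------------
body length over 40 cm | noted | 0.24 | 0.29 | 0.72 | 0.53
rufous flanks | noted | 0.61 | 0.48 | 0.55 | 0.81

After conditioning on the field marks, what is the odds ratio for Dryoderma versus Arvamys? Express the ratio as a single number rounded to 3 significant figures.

Unnormalized posterior weight (prior times the field mark likelihoods) for each of the two hypotheses:
  Dryoderma: 0.31 × 0.29 × 0.48 = 0.043152
  Arvamys: 0.23 × 0.53 × 0.81 = 0.098739
Odds(Dryoderma : Arvamys) = 0.043152 / 0.098739 ≈ 0.437.

0.437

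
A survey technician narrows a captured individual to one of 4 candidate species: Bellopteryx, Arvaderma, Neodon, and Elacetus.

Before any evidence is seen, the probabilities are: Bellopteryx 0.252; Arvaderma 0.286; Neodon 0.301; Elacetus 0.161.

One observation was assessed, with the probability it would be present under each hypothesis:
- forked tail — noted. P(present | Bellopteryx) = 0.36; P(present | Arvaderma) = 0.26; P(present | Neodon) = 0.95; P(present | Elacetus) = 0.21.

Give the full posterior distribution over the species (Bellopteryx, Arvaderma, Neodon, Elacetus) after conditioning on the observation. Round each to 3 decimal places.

0.187, 0.153, 0.590, 0.070

Multiply each prior by the likelihood of the observation:
  Bellopteryx: 0.252 × 0.36 = 0.09072
  Arvaderma: 0.286 × 0.26 = 0.07436
  Neodon: 0.301 × 0.95 = 0.28595
  Elacetus: 0.161 × 0.21 = 0.03381
Marginal likelihood of the evidence = 0.48484.
P(Bellopteryx | evidence) = 0.09072 / 0.48484 ≈ 0.187
P(Arvaderma | evidence) = 0.07436 / 0.48484 ≈ 0.153
P(Neodon | evidence) = 0.28595 / 0.48484 ≈ 0.590
P(Elacetus | evidence) = 0.03381 / 0.48484 ≈ 0.070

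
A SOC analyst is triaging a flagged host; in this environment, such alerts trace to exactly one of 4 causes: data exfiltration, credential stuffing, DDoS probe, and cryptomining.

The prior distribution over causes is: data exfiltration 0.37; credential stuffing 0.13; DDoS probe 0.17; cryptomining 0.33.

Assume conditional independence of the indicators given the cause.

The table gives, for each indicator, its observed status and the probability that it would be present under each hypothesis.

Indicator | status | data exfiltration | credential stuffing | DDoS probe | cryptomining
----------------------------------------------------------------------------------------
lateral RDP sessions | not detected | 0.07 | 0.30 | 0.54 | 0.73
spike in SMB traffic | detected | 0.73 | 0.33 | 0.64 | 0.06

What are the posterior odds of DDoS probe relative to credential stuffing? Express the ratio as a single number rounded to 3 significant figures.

1.67

The normalizing constant cancels in an odds ratio, so compute prior × likelihood for the two hypotheses only (using 1 − P(present | H) for each absent indicator):
  DDoS probe: 0.17 × (1 − 0.54) × 0.64 = 0.050048
  credential stuffing: 0.13 × (1 − 0.30) × 0.33 = 0.03003
Posterior odds = 0.050048 / 0.03003 ≈ 1.67.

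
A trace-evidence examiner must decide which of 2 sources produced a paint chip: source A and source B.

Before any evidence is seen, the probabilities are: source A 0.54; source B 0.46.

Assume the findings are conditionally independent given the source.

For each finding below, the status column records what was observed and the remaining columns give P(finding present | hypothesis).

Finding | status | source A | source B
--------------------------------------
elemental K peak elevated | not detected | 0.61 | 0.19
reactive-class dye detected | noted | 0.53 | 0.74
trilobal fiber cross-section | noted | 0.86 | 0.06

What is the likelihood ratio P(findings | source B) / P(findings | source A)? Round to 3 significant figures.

Take the product of per-finding likelihoods under each hypothesis (using 1 − P(present | H) for each absent finding), then divide.
  source B: (1 − 0.19) × 0.74 × 0.06 = 0.035964
  source A: (1 − 0.61) × 0.53 × 0.86 = 0.17776
Bayes factor = 0.035964 / 0.17776 ≈ 0.202

0.202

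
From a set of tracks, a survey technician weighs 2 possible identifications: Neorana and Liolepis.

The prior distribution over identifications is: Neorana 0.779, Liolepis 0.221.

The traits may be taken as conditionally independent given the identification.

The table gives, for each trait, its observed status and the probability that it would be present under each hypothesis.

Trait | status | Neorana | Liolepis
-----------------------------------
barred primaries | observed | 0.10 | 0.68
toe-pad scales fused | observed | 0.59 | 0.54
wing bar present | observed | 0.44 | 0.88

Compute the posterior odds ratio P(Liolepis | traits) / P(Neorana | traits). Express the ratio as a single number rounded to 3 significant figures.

The normalizing constant cancels in an odds ratio, so compute prior × likelihood for the two hypotheses only:
  Liolepis: 0.221 × 0.68 × 0.54 × 0.88 = 0.071413
  Neorana: 0.779 × 0.10 × 0.59 × 0.44 = 0.020223
Posterior odds = 0.071413 / 0.020223 ≈ 3.53.

3.53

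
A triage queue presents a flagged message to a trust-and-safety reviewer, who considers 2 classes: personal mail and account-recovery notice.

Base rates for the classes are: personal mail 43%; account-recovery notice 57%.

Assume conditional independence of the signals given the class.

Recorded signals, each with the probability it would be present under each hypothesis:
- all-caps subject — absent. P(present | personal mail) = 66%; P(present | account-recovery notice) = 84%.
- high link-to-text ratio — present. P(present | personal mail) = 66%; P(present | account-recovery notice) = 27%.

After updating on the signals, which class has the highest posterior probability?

personal mail

By Bayes' rule with conditional independence, the unnormalized weight for each hypothesis is prior × ∏ likelihoods (using 1 − P(present | H) for each absent signal):
  personal mail: 0.43 × (1 − 0.66) × 0.66 = 0.096492
  account-recovery notice: 0.57 × (1 − 0.84) × 0.27 = 0.024624
The unnormalized weights sum to 0.12112.
P(personal mail | evidence) ≈ 0.096492 / 0.12112 ≈ 0.797
P(account-recovery notice | evidence) ≈ 0.024624 / 0.12112 ≈ 0.203
The largest is 0.797, so personal mail is most probable.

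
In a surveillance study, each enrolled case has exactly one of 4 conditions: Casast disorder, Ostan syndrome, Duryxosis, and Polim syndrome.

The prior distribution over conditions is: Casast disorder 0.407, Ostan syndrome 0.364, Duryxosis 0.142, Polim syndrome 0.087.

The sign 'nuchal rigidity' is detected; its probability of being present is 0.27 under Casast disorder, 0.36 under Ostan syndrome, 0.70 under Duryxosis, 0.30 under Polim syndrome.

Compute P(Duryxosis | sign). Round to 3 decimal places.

0.271

Multiply each prior by the likelihood of the sign:
  Casast disorder: 0.407 × 0.27 = 0.10989
  Ostan syndrome: 0.364 × 0.36 = 0.13104
  Duryxosis: 0.142 × 0.70 = 0.0994
  Polim syndrome: 0.087 × 0.30 = 0.0261
Normalizing constant Z = 0.10989 + 0.13104 + 0.0994 + 0.0261 = 0.36643.
P(Duryxosis | evidence) = 0.0994 / 0.36643 ≈ 0.271.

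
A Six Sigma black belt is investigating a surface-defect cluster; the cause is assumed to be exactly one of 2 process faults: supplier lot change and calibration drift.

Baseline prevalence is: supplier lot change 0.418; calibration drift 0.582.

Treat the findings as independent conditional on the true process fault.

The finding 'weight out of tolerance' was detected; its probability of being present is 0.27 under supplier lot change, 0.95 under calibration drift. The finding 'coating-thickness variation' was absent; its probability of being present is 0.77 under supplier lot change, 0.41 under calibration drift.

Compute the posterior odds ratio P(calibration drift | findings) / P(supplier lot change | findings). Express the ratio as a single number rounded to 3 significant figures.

The normalizing constant cancels in an odds ratio, so compute prior × likelihood for the two hypotheses only (using 1 − P(present | H) for each absent finding):
  calibration drift: 0.582 × 0.95 × (1 − 0.41) = 0.32621
  supplier lot change: 0.418 × 0.27 × (1 − 0.77) = 0.025958
Odds(calibration drift : supplier lot change) = 0.32621 / 0.025958 ≈ 12.6.

12.6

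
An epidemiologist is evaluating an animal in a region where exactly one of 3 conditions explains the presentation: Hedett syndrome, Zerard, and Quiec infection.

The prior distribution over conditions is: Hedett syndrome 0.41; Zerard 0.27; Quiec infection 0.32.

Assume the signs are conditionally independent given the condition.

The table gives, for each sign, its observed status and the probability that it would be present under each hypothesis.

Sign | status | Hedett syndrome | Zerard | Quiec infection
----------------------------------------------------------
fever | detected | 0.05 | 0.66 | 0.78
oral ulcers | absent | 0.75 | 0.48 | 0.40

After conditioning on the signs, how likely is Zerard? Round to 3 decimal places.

By Bayes' rule with conditional independence, the unnormalized weight for each hypothesis is prior × ∏ likelihoods (using 1 − P(present | H) for each absent sign):
  Hedett syndrome: 0.41 × 0.05 × (1 − 0.75) = 0.005125
  Zerard: 0.27 × 0.66 × (1 − 0.48) = 0.092664
  Quiec infection: 0.32 × 0.78 × (1 − 0.40) = 0.14976
Marginal likelihood of the evidence = 0.24755.
P(Zerard | evidence) = 0.092664 / 0.24755 ≈ 0.374.

0.374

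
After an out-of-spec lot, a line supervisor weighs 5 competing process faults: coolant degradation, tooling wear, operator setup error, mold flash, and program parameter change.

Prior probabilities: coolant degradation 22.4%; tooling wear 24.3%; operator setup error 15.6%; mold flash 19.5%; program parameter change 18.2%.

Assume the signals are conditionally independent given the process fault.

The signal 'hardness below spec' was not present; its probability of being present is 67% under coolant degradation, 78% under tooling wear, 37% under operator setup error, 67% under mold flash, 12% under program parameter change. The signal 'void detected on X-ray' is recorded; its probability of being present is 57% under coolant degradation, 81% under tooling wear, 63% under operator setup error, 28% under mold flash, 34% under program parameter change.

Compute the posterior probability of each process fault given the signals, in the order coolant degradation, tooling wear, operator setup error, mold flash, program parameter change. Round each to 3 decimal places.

By Bayes' rule with conditional independence, the unnormalized weight for each hypothesis is prior × ∏ likelihoods (using 1 − P(present | H) for each absent signal):
  coolant degradation: 0.224 × (1 − 0.67) × 0.57 = 0.042134
  tooling wear: 0.243 × (1 − 0.78) × 0.81 = 0.043303
  operator setup error: 0.156 × (1 − 0.37) × 0.63 = 0.061916
  mold flash: 0.195 × (1 − 0.67) × 0.28 = 0.018018
  program parameter change: 0.182 × (1 − 0.12) × 0.34 = 0.054454
Normalizing constant Z = 0.042134 + 0.043303 + 0.061916 + 0.018018 + 0.054454 = 0.21983.
P(coolant degradation | evidence) = 0.042134 / 0.21983 ≈ 0.192
P(tooling wear | evidence) = 0.043303 / 0.21983 ≈ 0.197
P(operator setup error | evidence) = 0.061916 / 0.21983 ≈ 0.282
P(mold flash | evidence) = 0.018018 / 0.21983 ≈ 0.082
P(program parameter change | evidence) = 0.054454 / 0.21983 ≈ 0.248

0.192, 0.197, 0.282, 0.082, 0.248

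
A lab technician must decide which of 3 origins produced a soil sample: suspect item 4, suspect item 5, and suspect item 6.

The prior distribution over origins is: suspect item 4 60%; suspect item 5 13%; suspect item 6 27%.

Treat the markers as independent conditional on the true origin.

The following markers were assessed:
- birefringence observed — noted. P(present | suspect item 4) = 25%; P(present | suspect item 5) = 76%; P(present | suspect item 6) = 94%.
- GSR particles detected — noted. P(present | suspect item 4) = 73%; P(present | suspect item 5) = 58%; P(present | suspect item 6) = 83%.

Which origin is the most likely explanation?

suspect item 6

For each hypothesis, the unnormalized posterior weight is prior × product of the marker likelihoods:
  suspect item 4: 0.60 × 0.25 × 0.73 = 0.1095
  suspect item 5: 0.13 × 0.76 × 0.58 = 0.057304
  suspect item 6: 0.27 × 0.94 × 0.83 = 0.21065
Marginal likelihood of the evidence = 0.37746.
P(suspect item 4 | evidence) ≈ 0.1095 / 0.37746 ≈ 0.290
P(suspect item 5 | evidence) ≈ 0.057304 / 0.37746 ≈ 0.152
P(suspect item 6 | evidence) ≈ 0.21065 / 0.37746 ≈ 0.558
The largest is 0.558, so suspect item 6 is most probable.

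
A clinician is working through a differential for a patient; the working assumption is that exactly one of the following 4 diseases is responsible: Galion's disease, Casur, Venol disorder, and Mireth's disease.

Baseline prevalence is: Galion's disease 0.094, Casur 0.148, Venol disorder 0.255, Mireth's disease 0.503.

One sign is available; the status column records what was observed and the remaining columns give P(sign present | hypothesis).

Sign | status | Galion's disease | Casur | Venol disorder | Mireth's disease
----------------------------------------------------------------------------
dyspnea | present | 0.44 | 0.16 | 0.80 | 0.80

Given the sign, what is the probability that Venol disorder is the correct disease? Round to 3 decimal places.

For each hypothesis, the unnormalized posterior weight is prior × likelihood:
  Galion's disease: 0.094 × 0.44 = 0.04136
  Casur: 0.148 × 0.16 = 0.02368
  Venol disorder: 0.255 × 0.80 = 0.204
  Mireth's disease: 0.503 × 0.80 = 0.4024
Marginal likelihood of the evidence = 0.67144.
P(Venol disorder | evidence) = 0.204 / 0.67144 ≈ 0.304.

0.304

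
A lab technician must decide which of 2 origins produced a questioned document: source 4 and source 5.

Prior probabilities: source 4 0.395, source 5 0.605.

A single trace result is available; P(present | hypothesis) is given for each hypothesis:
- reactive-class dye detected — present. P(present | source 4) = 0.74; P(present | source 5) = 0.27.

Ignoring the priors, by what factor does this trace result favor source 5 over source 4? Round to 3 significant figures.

The Bayes factor is the ratio of the two likelihoods.
  source 5: 0.27
  source 4: 0.74
Bayes factor = 0.27 / 0.74 ≈ 0.365

0.365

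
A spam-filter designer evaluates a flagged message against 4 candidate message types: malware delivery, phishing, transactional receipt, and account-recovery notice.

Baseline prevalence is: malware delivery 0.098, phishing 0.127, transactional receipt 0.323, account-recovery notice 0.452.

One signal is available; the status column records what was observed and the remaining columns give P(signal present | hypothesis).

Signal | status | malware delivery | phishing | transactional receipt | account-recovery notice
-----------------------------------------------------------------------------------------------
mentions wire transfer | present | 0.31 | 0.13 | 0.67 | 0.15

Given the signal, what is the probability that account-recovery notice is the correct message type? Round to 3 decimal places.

For each hypothesis, the unnormalized posterior weight is prior × likelihood:
  malware delivery: 0.098 × 0.31 = 0.03038
  phishing: 0.127 × 0.13 = 0.01651
  transactional receipt: 0.323 × 0.67 = 0.21641
  account-recovery notice: 0.452 × 0.15 = 0.0678
Marginal likelihood of the evidence = 0.3311.
P(account-recovery notice | evidence) = 0.0678 / 0.3311 ≈ 0.205.

0.205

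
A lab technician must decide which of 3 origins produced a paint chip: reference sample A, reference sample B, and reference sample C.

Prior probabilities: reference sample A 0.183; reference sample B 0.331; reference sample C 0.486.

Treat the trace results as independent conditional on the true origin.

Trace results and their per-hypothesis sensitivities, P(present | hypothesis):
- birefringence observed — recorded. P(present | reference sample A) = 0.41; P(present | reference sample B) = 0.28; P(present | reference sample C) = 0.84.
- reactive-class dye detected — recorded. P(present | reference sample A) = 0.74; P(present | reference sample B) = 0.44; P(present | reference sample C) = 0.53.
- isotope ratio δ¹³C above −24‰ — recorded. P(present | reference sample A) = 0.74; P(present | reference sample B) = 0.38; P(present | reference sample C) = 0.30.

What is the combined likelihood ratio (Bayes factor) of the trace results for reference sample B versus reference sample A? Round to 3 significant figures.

Joint likelihood of the trace result pattern under each hypothesis:
  reference sample B: 0.28 × 0.44 × 0.38 = 0.046816
  reference sample A: 0.41 × 0.74 × 0.74 = 0.22452
Bayes factor = 0.046816 / 0.22452 ≈ 0.209

0.209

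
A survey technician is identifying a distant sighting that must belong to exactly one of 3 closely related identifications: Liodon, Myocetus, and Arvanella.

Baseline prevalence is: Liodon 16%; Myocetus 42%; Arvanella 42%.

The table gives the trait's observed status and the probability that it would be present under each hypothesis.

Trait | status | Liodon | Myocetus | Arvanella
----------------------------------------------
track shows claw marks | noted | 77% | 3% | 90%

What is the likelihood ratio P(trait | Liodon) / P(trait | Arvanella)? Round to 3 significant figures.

0.856

The Bayes factor is the ratio of the two likelihoods.
  Liodon: 0.77
  Arvanella: 0.9
Bayes factor = 0.77 / 0.9 ≈ 0.856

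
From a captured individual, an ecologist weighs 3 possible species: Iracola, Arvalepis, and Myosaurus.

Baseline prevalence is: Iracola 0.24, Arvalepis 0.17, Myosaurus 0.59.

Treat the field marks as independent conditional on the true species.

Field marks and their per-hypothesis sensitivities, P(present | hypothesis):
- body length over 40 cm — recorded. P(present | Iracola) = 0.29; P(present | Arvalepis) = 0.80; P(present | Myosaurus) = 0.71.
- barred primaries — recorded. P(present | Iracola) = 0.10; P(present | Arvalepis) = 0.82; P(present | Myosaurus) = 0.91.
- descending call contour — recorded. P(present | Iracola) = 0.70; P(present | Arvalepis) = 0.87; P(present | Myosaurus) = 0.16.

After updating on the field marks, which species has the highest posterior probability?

Arvalepis

By Bayes' rule with conditional independence, the unnormalized weight for each hypothesis is prior × ∏ likelihoods:
  Iracola: 0.24 × 0.29 × 0.10 × 0.70 = 0.004872
  Arvalepis: 0.17 × 0.80 × 0.82 × 0.87 = 0.097022
  Myosaurus: 0.59 × 0.71 × 0.91 × 0.16 = 0.060992
Marginal likelihood of the evidence = 0.16289.
P(Iracola | evidence) ≈ 0.004872 / 0.16289 ≈ 0.030
P(Arvalepis | evidence) ≈ 0.097022 / 0.16289 ≈ 0.596
P(Myosaurus | evidence) ≈ 0.060992 / 0.16289 ≈ 0.374
The largest is 0.596, so Arvalepis is most probable.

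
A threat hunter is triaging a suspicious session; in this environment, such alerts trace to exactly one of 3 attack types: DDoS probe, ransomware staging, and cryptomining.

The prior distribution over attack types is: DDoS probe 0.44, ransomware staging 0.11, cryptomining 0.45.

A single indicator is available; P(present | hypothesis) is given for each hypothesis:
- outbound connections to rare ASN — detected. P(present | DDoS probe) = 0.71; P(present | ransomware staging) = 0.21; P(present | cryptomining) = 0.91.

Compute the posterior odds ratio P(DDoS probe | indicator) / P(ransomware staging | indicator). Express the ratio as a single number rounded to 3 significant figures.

Posterior odds equal prior odds times the likelihood ratio; only the two competing hypotheses matter.
  DDoS probe: 0.44 × 0.71 = 0.3124
  ransomware staging: 0.11 × 0.21 = 0.0231
Odds(DDoS probe : ransomware staging) = 0.3124 / 0.0231 ≈ 13.5.

13.5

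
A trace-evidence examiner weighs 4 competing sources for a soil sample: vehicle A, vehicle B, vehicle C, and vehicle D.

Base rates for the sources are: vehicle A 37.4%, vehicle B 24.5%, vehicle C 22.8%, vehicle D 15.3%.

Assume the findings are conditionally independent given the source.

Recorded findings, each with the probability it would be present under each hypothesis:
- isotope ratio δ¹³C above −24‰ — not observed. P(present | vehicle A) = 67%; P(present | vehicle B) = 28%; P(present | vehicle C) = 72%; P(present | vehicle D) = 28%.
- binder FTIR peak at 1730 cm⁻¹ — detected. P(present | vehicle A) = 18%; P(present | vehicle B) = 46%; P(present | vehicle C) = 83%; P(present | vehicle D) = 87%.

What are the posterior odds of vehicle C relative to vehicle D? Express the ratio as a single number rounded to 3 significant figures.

0.553

Unnormalized posterior weight (prior times the finding likelihoods) for each of the two hypotheses (using 1 − P(present | H) for each absent finding):
  vehicle C: 0.228 × (1 − 0.72) × 0.83 = 0.052987
  vehicle D: 0.153 × (1 − 0.28) × 0.87 = 0.095839
Odds(vehicle C : vehicle D) = 0.052987 / 0.095839 ≈ 0.553.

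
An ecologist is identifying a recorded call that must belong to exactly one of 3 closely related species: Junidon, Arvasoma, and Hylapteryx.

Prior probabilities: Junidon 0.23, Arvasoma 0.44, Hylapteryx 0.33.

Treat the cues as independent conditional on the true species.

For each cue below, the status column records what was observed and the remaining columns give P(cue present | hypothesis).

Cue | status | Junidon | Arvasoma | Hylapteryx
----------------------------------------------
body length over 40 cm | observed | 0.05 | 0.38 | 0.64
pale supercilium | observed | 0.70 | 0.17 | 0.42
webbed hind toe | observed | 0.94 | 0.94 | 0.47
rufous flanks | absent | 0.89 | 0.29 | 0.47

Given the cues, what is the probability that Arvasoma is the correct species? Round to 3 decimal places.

For each hypothesis, the unnormalized posterior weight is prior × product of the cue likelihoods (using 1 − P(present | H) for each absent cue):
  Junidon: 0.23 × 0.05 × 0.70 × 0.94 × (1 − 0.89) = 0.00083237
  Arvasoma: 0.44 × 0.38 × 0.17 × 0.94 × (1 − 0.29) = 0.01897
  Hylapteryx: 0.33 × 0.64 × 0.42 × 0.47 × (1 − 0.47) = 0.022096
Marginal likelihood of the evidence = 0.041899.
P(Arvasoma | evidence) = 0.01897 / 0.041899 ≈ 0.453.

0.453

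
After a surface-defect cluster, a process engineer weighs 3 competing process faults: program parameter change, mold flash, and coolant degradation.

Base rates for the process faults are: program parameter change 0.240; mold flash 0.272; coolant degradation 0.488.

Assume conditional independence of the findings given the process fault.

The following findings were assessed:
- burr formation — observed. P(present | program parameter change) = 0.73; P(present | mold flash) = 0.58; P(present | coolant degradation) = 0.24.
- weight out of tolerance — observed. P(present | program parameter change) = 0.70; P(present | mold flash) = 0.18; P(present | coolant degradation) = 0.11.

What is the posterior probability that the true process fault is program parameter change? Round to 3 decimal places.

Multiply each prior by the joint likelihood of the evidence pattern:
  program parameter change: 0.240 × 0.73 × 0.70 = 0.12264
  mold flash: 0.272 × 0.58 × 0.18 = 0.028397
  coolant degradation: 0.488 × 0.24 × 0.11 = 0.012883
The unnormalized weights sum to 0.16392.
P(program parameter change | evidence) = 0.12264 / 0.16392 ≈ 0.748.

0.748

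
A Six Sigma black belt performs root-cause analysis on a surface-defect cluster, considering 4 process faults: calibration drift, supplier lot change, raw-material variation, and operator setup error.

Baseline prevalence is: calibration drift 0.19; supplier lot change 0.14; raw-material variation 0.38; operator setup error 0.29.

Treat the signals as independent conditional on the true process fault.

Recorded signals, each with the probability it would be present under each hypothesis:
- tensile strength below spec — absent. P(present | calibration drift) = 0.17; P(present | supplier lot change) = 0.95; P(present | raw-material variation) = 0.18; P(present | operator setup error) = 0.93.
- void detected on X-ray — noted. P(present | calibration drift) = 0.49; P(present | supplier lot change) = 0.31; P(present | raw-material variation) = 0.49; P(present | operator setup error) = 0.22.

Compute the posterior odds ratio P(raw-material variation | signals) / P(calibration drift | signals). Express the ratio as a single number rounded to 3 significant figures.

Posterior odds equal prior odds times the likelihood ratio; only the two competing hypotheses matter (using 1 − P(present | H) for each absent signal).
  raw-material variation: 0.38 × (1 − 0.18) × 0.49 = 0.15268
  calibration drift: 0.19 × (1 − 0.17) × 0.49 = 0.077273
Odds(raw-material variation : calibration drift) = 0.15268 / 0.077273 ≈ 1.98.

1.98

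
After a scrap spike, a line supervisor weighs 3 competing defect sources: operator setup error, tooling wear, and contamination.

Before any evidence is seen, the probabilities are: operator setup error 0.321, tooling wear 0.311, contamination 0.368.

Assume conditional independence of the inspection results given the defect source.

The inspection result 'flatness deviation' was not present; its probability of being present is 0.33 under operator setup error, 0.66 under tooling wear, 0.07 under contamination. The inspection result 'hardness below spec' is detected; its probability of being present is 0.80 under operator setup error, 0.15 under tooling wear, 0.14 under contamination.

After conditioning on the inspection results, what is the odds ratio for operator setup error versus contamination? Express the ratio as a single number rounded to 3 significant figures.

The normalizing constant cancels in an odds ratio, so compute prior × likelihood for the two hypotheses only (using 1 − P(present | H) for each absent inspection result):
  operator setup error: 0.321 × (1 − 0.33) × 0.80 = 0.17206
  contamination: 0.368 × (1 − 0.07) × 0.14 = 0.047914
Odds(operator setup error : contamination) = 0.17206 / 0.047914 ≈ 3.59.

3.59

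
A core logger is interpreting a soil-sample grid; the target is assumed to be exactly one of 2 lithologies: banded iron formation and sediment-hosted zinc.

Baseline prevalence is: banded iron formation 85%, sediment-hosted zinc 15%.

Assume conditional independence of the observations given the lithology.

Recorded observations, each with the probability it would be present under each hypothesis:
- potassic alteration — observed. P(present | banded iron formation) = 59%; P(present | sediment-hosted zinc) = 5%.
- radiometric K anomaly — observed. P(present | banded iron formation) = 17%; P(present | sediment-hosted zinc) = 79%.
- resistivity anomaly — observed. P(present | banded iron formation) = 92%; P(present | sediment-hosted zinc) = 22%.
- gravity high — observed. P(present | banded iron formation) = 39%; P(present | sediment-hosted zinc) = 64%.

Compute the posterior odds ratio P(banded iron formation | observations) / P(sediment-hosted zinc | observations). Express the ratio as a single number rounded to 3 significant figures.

The normalizing constant cancels in an odds ratio, so compute prior × likelihood for the two hypotheses only:
  banded iron formation: 0.85 × 0.59 × 0.17 × 0.92 × 0.39 = 0.030589
  sediment-hosted zinc: 0.15 × 0.05 × 0.79 × 0.22 × 0.64 = 0.00083424
Posterior odds = 0.030589 / 0.00083424 ≈ 36.7.

36.7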